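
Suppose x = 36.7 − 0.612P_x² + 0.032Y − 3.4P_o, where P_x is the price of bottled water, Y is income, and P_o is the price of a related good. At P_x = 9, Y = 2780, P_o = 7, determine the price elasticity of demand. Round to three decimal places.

-1.896

Substituting, x = 36.7 − 0.612(9)² + 0.032(2780) − 3.4(7) = 36.7 − 49.572 + 88.96 − 23.8 = 52.288.
∂x/∂P_x = −2·0.612·P_x = -11.016, so E_p = -11.016·(9/52.288) ≈ -1.896.
|E_p| > 1: demand is elastic.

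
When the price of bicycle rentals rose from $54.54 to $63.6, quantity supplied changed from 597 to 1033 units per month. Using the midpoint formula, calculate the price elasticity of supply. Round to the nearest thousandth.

%ΔQ = (1033 − 597)/[(597 + 1033)/2] = 436/815 ≈ 0.5350.
%ΔP = (63.6 − 54.54)/[(54.54 + 63.6)/2] = 9.06/59.07 ≈ 0.1534.
Arc elasticity E = %ΔQ/%ΔP ≈ 0.5350/0.1534 ≈ 3.488.
|E| > 1: supply is elastic over this range.

3.488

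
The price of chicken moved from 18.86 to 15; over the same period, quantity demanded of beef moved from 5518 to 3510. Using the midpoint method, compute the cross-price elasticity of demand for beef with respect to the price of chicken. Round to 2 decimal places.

1.95

%ΔQ_x = (3510 − 5518)/[(5518+3510)/2] = -2008/4514 ≈ -0.4448.
%ΔP_y = (15 − 18.86)/[(18.86+15)/2] ≈ -0.2280.
E_xy = -0.4448/-0.2280 ≈ 1.95.
E_xy > 0, so beef and chicken are substitutes.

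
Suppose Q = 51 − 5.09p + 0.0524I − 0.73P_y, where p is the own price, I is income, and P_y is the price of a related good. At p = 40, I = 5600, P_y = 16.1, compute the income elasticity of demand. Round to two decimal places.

Evaluating quantity at (p, I, P_y) gives Q = 51 − 5.09(40) + 0.0524(5600) − 0.73(16.1) = 51 − 203.6 + 293.44 − 11.753 = 129.087.
∂Q/∂I = +0.0524, so E_I = 0.0524·(5600/129.087) ≈ 2.27.
E_I > 1: normal good (luxury).

2.27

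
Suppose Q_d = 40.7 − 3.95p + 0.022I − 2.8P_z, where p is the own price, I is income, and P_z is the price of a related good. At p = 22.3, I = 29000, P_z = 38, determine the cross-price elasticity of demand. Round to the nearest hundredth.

Evaluating quantity at (p, I, P_z) gives Q_d = 40.7 − 3.95(22.3) + 0.022(29000) − 2.8(38) = 40.7 − 88.085 + 638 − 106.4 = 484.215.
∂Q_d/∂P_z = −2.8, so E_xy = -2.8·(38/484.215) ≈ -0.22.
E_xy < 0: the goods are complements.

-0.22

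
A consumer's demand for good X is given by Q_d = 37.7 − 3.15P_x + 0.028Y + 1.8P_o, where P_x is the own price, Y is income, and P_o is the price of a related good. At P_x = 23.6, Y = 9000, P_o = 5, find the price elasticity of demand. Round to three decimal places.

-0.331

First evaluate Q_d: 37.7 − 3.15(23.6) + 0.028(9000) + 1.8(5) = 37.7 − 74.34 + 252 + 9 = 224.36.
∂Q_d/∂P_x = −3.15, so E_p = (−3.15)·(23.6/224.36) ≈ -0.331.
|E_p| < 1: demand is inelastic.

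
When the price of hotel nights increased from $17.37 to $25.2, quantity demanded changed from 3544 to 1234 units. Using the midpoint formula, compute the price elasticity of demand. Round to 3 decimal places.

%ΔQ = (1234 − 3544)/[(3544 + 1234)/2] = -2310/2389 ≈ -0.9669.
%Δp = (25.2 − 17.37)/[(17.37 + 25.2)/2] = 7.83/21.285 ≈ 0.3679.
Arc elasticity E = %ΔQ/%Δp ≈ -0.9669/0.3679 ≈ -2.628.
|E| > 1: demand is elastic over this range.

-2.628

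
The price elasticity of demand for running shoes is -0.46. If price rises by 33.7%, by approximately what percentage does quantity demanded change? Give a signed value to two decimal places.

%ΔQ ≈ E × %ΔP = (-0.46) × (33.7%) ≈ -15.50%.

-15.50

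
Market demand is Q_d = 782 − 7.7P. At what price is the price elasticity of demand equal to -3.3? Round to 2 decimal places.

Set −bP/(a − bP) = −3.3 ⇒ bP = 3.3(a − bP) ⇒ bP(1+3.3) = 3.3·a.
P = 3.3·782/(7.7·4.3) ≈ 77.94.

77.94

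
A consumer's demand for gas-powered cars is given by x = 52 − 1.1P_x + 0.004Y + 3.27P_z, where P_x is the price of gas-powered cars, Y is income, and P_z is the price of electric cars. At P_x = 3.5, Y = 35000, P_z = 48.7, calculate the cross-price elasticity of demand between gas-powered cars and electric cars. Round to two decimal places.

0.46

x = 52 − 1.1(3.5) + 0.004(35000) + 3.27(48.7) = 52 − 3.85 + 140 + 159.249 = 347.399.
∂x/∂P_z = +3.27, so E_xy = 3.27·(48.7/347.399) ≈ 0.46.
E_xy > 0: the goods are substitutes.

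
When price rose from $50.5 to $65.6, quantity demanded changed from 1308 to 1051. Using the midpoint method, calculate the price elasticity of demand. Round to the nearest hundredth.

-0.84

%Δq = (1051 − 1308)/[(1308 + 1051)/2] = -257/1179.5 ≈ -0.2179.
%ΔP = (65.6 − 50.5)/[(50.5 + 65.6)/2] = 15.1/58.05 ≈ 0.2601.
Arc elasticity E = %Δq/%ΔP ≈ -0.2179/0.2601 ≈ -0.84.
|E| < 1: demand is inelastic over this range.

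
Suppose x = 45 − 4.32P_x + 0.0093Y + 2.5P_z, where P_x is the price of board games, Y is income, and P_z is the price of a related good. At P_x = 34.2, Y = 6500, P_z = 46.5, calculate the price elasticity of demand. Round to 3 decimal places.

-1.998

x = 45 − 4.32(34.2) + 0.0093(6500) + 2.5(46.5) = 45 − 147.744 + 60.45 + 116.25 = 73.956.
∂x/∂P_x = −4.32, so E_p = (−4.32)·(34.2/73.956) ≈ -1.998.
|E_p| > 1: demand is elastic.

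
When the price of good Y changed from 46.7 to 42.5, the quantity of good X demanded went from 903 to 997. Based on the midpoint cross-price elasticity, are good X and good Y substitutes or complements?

%ΔQ_x = (997 − 903)/[(903+997)/2] = 94/950 ≈ 0.0989.
%ΔP_y = (42.5 − 46.7)/[(46.7+42.5)/2] ≈ -0.0942.
E_xy = 0.0989/-0.0942 ≈ -1.051.
E_xy < 0, so the goods are complements.

complements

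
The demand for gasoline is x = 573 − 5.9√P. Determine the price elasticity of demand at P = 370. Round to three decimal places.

At P = 370, x = 459.5112.
dx/dP = −5.9/(2√P) = −5.9/(2·19.2354).
Point elasticity E = (dx/dP)·(P/x) = -0.1534 × 370/459.5112 ≈ -0.123.
|E| < 1, so demand is inelastic at this price.

-0.123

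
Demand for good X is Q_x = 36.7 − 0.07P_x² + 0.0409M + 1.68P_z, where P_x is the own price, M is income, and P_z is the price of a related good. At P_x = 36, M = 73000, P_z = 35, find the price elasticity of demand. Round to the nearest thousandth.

First evaluate Q_x: 36.7 − 0.07(36)² + 0.0409(73000) + 1.68(35) = 36.7 − 90.72 + 2985.7 + 58.8 = 2990.48.
∂Q_x/∂P_x = −2·0.07·P_x = -5.04, so E_p = -5.04·(36/2990.48) ≈ -0.061.
|E_p| < 1: demand is inelastic.

-0.061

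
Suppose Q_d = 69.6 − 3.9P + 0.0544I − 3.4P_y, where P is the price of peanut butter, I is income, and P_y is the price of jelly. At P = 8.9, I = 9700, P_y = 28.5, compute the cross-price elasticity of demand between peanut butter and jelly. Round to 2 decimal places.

-0.21

Evaluating quantity at (P, I, P_y) gives Q_d = 69.6 − 3.9(8.9) + 0.0544(9700) − 3.4(28.5) = 69.6 − 34.71 + 527.68 − 96.9 = 465.67.
∂Q_d/∂P_y = −3.4, so E_xy = -3.4·(28.5/465.67) ≈ -0.21.
E_xy < 0: the goods are complements.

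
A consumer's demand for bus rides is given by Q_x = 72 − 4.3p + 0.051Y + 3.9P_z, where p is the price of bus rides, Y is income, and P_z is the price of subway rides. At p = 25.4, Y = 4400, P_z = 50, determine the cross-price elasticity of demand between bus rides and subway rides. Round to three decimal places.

0.510

Evaluating quantity at (p, Y, P_z) gives Q_x = 72 − 4.3(25.4) + 0.051(4400) + 3.9(50) = 72 − 109.22 + 224.4 + 195 = 382.18.
∂Q_x/∂P_z = +3.9, so E_xy = 3.9·(50/382.18) ≈ 0.510.
E_xy > 0: the goods are substitutes.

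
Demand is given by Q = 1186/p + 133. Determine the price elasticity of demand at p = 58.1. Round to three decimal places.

At p = 58.1, Q = 153.4131.
dQ/dp = −1186/p² = −0.3513.
Point elasticity E = (dQ/dp)·(p/Q) = -0.3513 × 58.1/153.4131 ≈ -0.133.
|E| < 1, so demand is inelastic at this price.

-0.133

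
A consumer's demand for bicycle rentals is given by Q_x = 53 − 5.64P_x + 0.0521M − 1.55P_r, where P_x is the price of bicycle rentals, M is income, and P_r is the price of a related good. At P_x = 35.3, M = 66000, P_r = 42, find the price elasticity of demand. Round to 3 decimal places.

-0.062

First evaluate Q_x: 53 − 5.64(35.3) + 0.0521(66000) − 1.55(42) = 53 − 199.092 + 3438.6 − 65.1 = 3227.408.
∂Q_x/∂P_x = −5.64, so E_p = (−5.64)·(35.3/3227.408) ≈ -0.062.
|E_p| < 1: demand is inelastic.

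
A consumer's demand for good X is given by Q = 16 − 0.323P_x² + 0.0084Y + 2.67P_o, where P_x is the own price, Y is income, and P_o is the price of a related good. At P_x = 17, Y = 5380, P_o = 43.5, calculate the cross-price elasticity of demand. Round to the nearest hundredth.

1.38

Q = 16 − 0.323(17)² + 0.0084(5380) + 2.67(43.5) = 16 − 93.347 + 45.192 + 116.145 = 83.99.
∂Q/∂P_o = +2.67, so E_xy = 2.67·(43.5/83.99) ≈ 1.38.
E_xy > 0: the goods are substitutes.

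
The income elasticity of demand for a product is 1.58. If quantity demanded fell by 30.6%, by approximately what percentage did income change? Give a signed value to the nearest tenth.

-19.4

%ΔQ ≈ E × %ΔI ⇒ %ΔI = %ΔQ / E = (-30.6%)/(1.58) ≈ -19.4%.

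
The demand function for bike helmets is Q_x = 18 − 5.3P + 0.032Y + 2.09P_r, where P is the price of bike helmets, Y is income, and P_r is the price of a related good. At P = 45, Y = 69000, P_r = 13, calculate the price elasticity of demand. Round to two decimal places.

At the given point, Q_x = 18 − 5.3(45) + 0.032(69000) + 2.09(13) = 18 − 238.5 + 2208 + 27.17 = 2014.67.
∂Q_x/∂P = −5.3, so E_p = (−5.3)·(45/2014.67) ≈ -0.12.
|E_p| < 1: demand is inelastic.

-0.12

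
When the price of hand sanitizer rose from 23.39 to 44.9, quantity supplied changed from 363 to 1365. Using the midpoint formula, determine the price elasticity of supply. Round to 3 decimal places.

1.841

%ΔQ = (1365 − 363)/[(363 + 1365)/2] = 1002/864 ≈ 1.1597.
%Δp = (44.9 − 23.39)/[(23.39 + 44.9)/2] = 21.51/34.145 ≈ 0.6300.
Arc elasticity E = %ΔQ/%Δp ≈ 1.1597/0.6300 ≈ 1.841.
|E| > 1: supply is elastic over this range.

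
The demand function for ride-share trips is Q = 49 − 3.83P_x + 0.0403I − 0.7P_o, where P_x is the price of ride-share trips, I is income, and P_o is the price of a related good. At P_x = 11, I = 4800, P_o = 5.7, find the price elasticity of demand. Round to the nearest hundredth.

At the given point, Q = 49 − 3.83(11) + 0.0403(4800) − 0.7(5.7) = 49 − 42.13 + 193.44 − 3.99 = 196.32.
∂Q/∂P_x = −3.83, so E_p = (−3.83)·(11/196.32) ≈ -0.21.
|E_p| < 1: demand is inelastic.

-0.21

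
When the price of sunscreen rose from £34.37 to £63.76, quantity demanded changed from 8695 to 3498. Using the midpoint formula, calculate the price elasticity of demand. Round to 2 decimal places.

-1.42

%ΔQ = (3498 − 8695)/[(8695 + 3498)/2] = -5197/6096.5 ≈ -0.8525.
%Δp = (63.76 − 34.37)/[(34.37 + 63.76)/2] = 29.39/49.065 ≈ 0.5990.
Arc elasticity E = %ΔQ/%Δp ≈ -0.8525/0.5990 ≈ -1.42.
|E| > 1: demand is elastic over this range.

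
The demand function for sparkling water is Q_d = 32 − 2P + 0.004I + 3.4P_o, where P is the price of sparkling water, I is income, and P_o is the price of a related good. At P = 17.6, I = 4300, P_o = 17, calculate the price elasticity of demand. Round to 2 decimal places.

Q_d = 32 − 2(17.6) + 0.004(4300) + 3.4(17) = 32 − 35.2 + 17.2 + 57.8 = 71.8.
∂Q_d/∂P = −2, so E_p = (−2)·(17.6/71.8) ≈ -0.49.
|E_p| < 1: demand is inelastic.

-0.49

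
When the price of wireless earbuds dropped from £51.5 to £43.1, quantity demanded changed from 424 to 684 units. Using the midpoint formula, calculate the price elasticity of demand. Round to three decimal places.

-2.643

%ΔQ = (684 − 424)/[(424 + 684)/2] = 260/554 ≈ 0.4693.
%ΔP = (43.1 − 51.5)/[(51.5 + 43.1)/2] = -8.4/47.3 ≈ -0.1776.
Arc elasticity E = %ΔQ/%ΔP ≈ 0.4693/-0.1776 ≈ -2.643.
|E| > 1: demand is elastic over this range.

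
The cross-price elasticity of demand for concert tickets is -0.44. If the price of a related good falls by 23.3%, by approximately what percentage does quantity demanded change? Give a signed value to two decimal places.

10.25

%ΔQ ≈ E × %ΔP_y = (-0.44) × (-23.3%) ≈ 10.25%.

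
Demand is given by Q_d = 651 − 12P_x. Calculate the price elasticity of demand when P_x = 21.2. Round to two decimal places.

-0.64

At P_x = 21.2, Q_d = 396.6.
dQ_d/dP_x = −12.
Point elasticity E = (dQ_d/dP_x)·(P_x/Q_d) = -12 × 21.2/396.6 ≈ -0.64.
|E| < 1, so demand is inelastic at this price.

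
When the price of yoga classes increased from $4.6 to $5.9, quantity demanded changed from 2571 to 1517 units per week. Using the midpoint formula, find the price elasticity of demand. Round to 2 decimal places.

-2.08

%ΔQ = (1517 − 2571)/[(2571 + 1517)/2] = -1054/2044 ≈ -0.5157.
%ΔP = (5.9 − 4.6)/[(4.6 + 5.9)/2] = 1.3/5.25 ≈ 0.2476.
Arc elasticity E = %ΔQ/%ΔP ≈ -0.5157/0.2476 ≈ -2.08.
|E| > 1: demand is elastic over this range.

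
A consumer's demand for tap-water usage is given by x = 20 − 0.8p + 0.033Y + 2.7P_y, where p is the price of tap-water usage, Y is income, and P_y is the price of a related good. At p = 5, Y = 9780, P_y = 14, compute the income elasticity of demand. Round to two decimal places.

0.86

Substituting, x = 20 − 0.8(5) + 0.033(9780) + 2.7(14) = 20 − 4 + 322.74 + 37.8 = 376.54.
∂x/∂Y = +0.033, so E_I = 0.033·(9780/376.54) ≈ 0.86.
E_I ∈ (0,1): normal good (necessity).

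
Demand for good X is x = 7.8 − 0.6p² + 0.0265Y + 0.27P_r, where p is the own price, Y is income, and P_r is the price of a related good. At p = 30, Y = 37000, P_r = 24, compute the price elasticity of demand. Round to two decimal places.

-2.37

x = 7.8 − 0.6(30)² + 0.0265(37000) + 0.27(24) = 7.8 − 540 + 980.5 + 6.48 = 454.78.
∂x/∂p = −2·0.6·p = -36, so E_p = -36·(30/454.78) ≈ -2.37.
|E_p| > 1: demand is elastic.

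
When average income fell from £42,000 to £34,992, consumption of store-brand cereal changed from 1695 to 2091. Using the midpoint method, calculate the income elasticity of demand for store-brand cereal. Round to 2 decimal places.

-1.15

%ΔQ = (2091 − 1695)/[(1695+2091)/2] = 396/1893 ≈ 0.2092.
%ΔY = (34,992 − 42,000)/[(42,000+34,992)/2] = -7008/38496 ≈ -0.1820.
E_I = %ΔQ/%ΔY ≈ -1.15.
E_I < 0: inferior good.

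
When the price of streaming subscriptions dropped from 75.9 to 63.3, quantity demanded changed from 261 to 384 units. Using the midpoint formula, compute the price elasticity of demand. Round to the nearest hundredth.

%ΔQ = (384 − 261)/[(261 + 384)/2] = 123/322.5 ≈ 0.3814.
%ΔP = (63.3 − 75.9)/[(75.9 + 63.3)/2] = -12.6/69.6 ≈ -0.1810.
Arc elasticity E = %ΔQ/%ΔP ≈ 0.3814/-0.1810 ≈ -2.11.
|E| > 1: demand is elastic over this range.

-2.11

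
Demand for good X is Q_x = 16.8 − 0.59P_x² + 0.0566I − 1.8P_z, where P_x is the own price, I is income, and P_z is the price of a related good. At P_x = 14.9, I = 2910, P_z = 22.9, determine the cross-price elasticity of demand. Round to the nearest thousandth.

First evaluate Q_x: 16.8 − 0.59(14.9)² + 0.0566(2910) − 1.8(22.9) = 16.8 − 130.9859 + 164.706 − 41.22 = 9.3001.
∂Q_x/∂P_z = −1.8, so E_xy = -1.8·(22.9/9.3001) ≈ -4.432.
E_xy < 0: the goods are complements.

-4.432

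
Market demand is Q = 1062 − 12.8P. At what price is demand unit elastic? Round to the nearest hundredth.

For linear demand Q = a − bP, E = −bP/(a − bP). |E| = 1 ⇒ bP = a − bP ⇒ P = a/(2b).
P = 1062/(2·12.8) ≈ 41.48.

41.48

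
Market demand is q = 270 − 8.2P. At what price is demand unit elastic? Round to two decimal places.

For linear demand q = a − bP, E = −bP/(a − bP). |E| = 1 ⇒ bP = a − bP ⇒ P = a/(2b).
P = 270/(2·8.2) ≈ 16.46.

16.46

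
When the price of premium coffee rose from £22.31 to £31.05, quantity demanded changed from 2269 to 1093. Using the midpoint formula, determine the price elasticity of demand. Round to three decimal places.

-2.136

%Δq = (1093 − 2269)/[(2269 + 1093)/2] = -1176/1681 ≈ -0.6996.
%Δp = (31.05 − 22.31)/[(22.31 + 31.05)/2] = 8.74/26.68 ≈ 0.3276.
Arc elasticity E = %Δq/%Δp ≈ -0.6996/0.3276 ≈ -2.136.
|E| > 1: demand is elastic over this range.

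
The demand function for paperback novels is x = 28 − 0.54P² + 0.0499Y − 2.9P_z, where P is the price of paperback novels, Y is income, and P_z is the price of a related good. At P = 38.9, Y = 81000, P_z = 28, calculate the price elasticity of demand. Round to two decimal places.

-0.52

Substituting, x = 28 − 0.54(38.9)² + 0.0499(81000) − 2.9(28) = 28 − 817.1334 + 4041.9 − 81.2 = 3171.5666.
∂x/∂P = −2·0.54·P = -42.012, so E_p = -42.012·(38.9/3171.5666) ≈ -0.52.
|E_p| < 1: demand is inelastic.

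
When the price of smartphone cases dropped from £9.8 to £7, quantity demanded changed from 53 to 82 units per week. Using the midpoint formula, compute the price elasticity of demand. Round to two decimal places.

-1.29

%Δq = (82 − 53)/[(53 + 82)/2] = 29/67.5 ≈ 0.4296.
%Δp = (7 − 9.8)/[(9.8 + 7)/2] = -2.8/8.4 ≈ -0.3333.
Arc elasticity E = %Δq/%Δp ≈ 0.4296/-0.3333 ≈ -1.29.
|E| > 1: demand is elastic over this range.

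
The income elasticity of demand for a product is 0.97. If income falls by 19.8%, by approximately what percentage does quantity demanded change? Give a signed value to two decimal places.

%ΔQ ≈ E × %ΔI = (0.97) × (-19.8%) ≈ -19.21%.

-19.21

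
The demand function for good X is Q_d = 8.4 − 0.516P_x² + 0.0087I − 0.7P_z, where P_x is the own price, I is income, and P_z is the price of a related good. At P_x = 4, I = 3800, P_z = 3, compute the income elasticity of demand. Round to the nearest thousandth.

Substituting, Q_d = 8.4 − 0.516(4)² + 0.0087(3800) − 0.7(3) = 8.4 − 8.256 + 33.06 − 2.1 = 31.104.
∂Q_d/∂I = +0.0087, so E_I = 0.0087·(3800/31.104) ≈ 1.063.
E_I > 1: normal good (luxury).

1.063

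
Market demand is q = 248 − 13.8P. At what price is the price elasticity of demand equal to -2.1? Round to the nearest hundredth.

Set −bP/(a − bP) = −2.1 ⇒ bP = 2.1(a − bP) ⇒ bP(1+2.1) = 2.1·a.
P = 2.1·248/(13.8·3.1) ≈ 12.17.

12.17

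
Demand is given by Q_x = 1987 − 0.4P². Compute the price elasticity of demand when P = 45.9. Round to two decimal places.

At P = 45.9, Q_x = 1144.276.
dQ_x/dP = −2·0.4·P = −36.72.
Point elasticity E = (dQ_x/dP)·(P/Q_x) = -36.72 × 45.9/1144.276 ≈ -1.47.
|E| > 1, so demand is elastic at this price.

-1.47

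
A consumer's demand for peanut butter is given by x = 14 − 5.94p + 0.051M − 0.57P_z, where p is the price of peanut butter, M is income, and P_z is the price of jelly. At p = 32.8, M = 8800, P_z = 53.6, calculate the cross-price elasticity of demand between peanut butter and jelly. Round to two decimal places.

Substituting, x = 14 − 5.94(32.8) + 0.051(8800) − 0.57(53.6) = 14 − 194.832 + 448.8 − 30.552 = 237.416.
∂x/∂P_z = −0.57, so E_xy = -0.57·(53.6/237.416) ≈ -0.13.
E_xy < 0: the goods are complements.

-0.13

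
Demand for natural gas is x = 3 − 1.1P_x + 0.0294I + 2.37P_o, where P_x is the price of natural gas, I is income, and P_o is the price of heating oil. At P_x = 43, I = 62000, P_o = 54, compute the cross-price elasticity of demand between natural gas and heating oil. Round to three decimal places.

0.067

First evaluate x: 3 − 1.1(43) + 0.0294(62000) + 2.37(54) = 3 − 47.3 + 1822.8 + 127.98 = 1906.48.
∂x/∂P_o = +2.37, so E_xy = 2.37·(54/1906.48) ≈ 0.067.
E_xy > 0: the goods are substitutes.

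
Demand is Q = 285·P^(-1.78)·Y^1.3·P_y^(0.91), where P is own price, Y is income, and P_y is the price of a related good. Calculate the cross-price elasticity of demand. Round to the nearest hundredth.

0.91

For a Cobb–Douglas (constant-elasticity) form Q = A·P_y^α·…, the elasticity with respect to P_y equals the exponent α at every point.
Here the exponent on P_y is 0.91, so the cross-price elasticity of demand is 0.91.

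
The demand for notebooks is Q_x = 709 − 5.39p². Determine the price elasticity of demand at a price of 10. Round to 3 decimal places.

-6.341

At p = 10, Q_x = 170.
dQ_x/dp = −2·5.39·p = −107.8.
Point elasticity E = (dQ_x/dp)·(p/Q_x) = -107.8 × 10/170 ≈ -6.341.
|E| > 1, so demand is elastic at this price.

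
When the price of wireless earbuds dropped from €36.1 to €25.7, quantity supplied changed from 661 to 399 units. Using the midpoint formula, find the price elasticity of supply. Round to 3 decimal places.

%ΔQ = (399 − 661)/[(661 + 399)/2] = -262/530 ≈ -0.4943.
%ΔP = (25.7 − 36.1)/[(36.1 + 25.7)/2] = -10.4/30.9 ≈ -0.3366.
Arc elasticity E = %ΔQ/%ΔP ≈ -0.4943/-0.3366 ≈ 1.469.
|E| > 1: supply is elastic over this range.

1.469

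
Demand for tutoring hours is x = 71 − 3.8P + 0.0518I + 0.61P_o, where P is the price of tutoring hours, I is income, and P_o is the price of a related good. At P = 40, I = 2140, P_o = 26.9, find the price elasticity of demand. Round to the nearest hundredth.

-3.29

At the given point, x = 71 − 3.8(40) + 0.0518(2140) + 0.61(26.9) = 71 − 152 + 110.852 + 16.409 = 46.261.
∂x/∂P = −3.8, so E_p = (−3.8)·(40/46.261) ≈ -3.29.
|E_p| > 1: demand is elastic.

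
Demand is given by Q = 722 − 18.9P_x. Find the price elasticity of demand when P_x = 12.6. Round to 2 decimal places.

-0.49

At P_x = 12.6, Q = 483.86.
dQ/dP_x = −18.9.
Point elasticity E = (dQ/dP_x)·(P_x/Q) = -18.9 × 12.6/483.86 ≈ -0.49.
|E| < 1, so demand is inelastic at this price.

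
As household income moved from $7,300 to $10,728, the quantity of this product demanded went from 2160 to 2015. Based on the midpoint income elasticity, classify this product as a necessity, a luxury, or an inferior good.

inferior

%ΔQ = (2015 − 2160)/[(2160+2015)/2] = -145/2087.5 ≈ -0.0695.
%ΔY = (10,728 − 7,300)/[(7,300+10,728)/2] = 3428/9014 ≈ 0.3803.
E_I = %ΔQ/%ΔY ≈ -0.183.
E_I < 0: inferior good.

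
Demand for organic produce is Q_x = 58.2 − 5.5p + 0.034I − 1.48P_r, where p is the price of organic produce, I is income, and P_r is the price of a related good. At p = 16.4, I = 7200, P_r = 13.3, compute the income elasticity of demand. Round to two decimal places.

First evaluate Q_x: 58.2 − 5.5(16.4) + 0.034(7200) − 1.48(13.3) = 58.2 − 90.2 + 244.8 − 19.684 = 193.116.
∂Q_x/∂I = +0.034, so E_I = 0.034·(7200/193.116) ≈ 1.27.
E_I > 1: normal good (luxury).

1.27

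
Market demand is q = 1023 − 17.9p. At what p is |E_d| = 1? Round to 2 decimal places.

28.58

For linear demand q = a − bp, E = −bp/(a − bp). |E| = 1 ⇒ bp = a − bp ⇒ p = a/(2b).
p = 1023/(2·17.9) ≈ 28.58.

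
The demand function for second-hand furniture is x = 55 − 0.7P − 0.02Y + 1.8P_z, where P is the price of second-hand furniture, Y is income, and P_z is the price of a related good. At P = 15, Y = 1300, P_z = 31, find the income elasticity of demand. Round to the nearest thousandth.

First evaluate x: 55 − 0.7(15) − 0.02(1300) + 1.8(31) = 55 − 10.5 − 26 + 55.8 = 74.3.
∂x/∂Y = −0.02, so E_I = -0.02·(1300/74.3) ≈ -0.350.
E_I < 0: inferior good.

-0.350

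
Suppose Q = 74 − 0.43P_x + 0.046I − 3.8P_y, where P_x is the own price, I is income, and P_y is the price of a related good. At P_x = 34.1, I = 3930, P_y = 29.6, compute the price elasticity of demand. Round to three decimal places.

-0.115

Substituting, Q = 74 − 0.43(34.1) + 0.046(3930) − 3.8(29.6) = 74 − 14.663 + 180.78 − 112.48 = 127.637.
∂Q/∂P_x = −0.43, so E_p = (−0.43)·(34.1/127.637) ≈ -0.115.
|E_p| < 1: demand is inelastic.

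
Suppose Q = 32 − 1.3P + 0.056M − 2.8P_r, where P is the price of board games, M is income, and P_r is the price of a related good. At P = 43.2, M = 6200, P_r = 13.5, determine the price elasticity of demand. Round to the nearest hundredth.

Q = 32 − 1.3(43.2) + 0.056(6200) − 2.8(13.5) = 32 − 56.16 + 347.2 − 37.8 = 285.24.
∂Q/∂P = −1.3, so E_p = (−1.3)·(43.2/285.24) ≈ -0.20.
|E_p| < 1: demand is inelastic.

-0.20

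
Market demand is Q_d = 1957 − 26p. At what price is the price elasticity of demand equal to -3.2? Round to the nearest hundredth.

57.35

Set −bp/(a − bp) = −3.2 ⇒ bp = 3.2(a − bp) ⇒ bp(1+3.2) = 3.2·a.
p = 3.2·1957/(26·4.2) ≈ 57.35.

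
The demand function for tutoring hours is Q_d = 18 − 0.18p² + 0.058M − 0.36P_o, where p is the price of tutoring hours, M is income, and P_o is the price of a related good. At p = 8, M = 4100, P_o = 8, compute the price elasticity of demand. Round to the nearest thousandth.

-0.095

First evaluate Q_d: 18 − 0.18(8)² + 0.058(4100) − 0.36(8) = 18 − 11.52 + 237.8 − 2.88 = 241.4.
∂Q_d/∂p = −2·0.18·p = -2.88, so E_p = -2.88·(8/241.4) ≈ -0.095.
|E_p| < 1: demand is inelastic.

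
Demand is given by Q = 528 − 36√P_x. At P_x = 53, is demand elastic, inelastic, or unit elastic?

inelastic

At P_x = 53, Q = 265.916.
dQ/dP_x = −36/(2√P_x) = −36/(2·7.2801).
Point elasticity E = (dQ/dP_x)·(P_x/Q) = -2.4725 × 53/265.916 ≈ -0.493.
|E| ≈ 0.493 < 1, so demand is inelastic.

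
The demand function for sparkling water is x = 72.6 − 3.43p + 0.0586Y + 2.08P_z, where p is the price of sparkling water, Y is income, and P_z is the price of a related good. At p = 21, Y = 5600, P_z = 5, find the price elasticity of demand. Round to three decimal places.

-0.212

At the given point, x = 72.6 − 3.43(21) + 0.0586(5600) + 2.08(5) = 72.6 − 72.03 + 328.16 + 10.4 = 339.13.
∂x/∂p = −3.43, so E_p = (−3.43)·(21/339.13) ≈ -0.212.
|E_p| < 1: demand is inelastic.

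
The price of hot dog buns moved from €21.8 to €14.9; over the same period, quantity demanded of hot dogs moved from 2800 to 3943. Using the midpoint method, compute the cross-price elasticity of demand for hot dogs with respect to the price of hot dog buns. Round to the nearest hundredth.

%ΔQ_x = (3943 − 2800)/[(2800+3943)/2] = 1143/3371.5 ≈ 0.3390.
%ΔP_y = (14.9 − 21.8)/[(21.8+14.9)/2] ≈ -0.3760.
E_xy = 0.3390/-0.3760 ≈ -0.90.
E_xy < 0, so hot dogs and hot dog buns are complements.

-0.90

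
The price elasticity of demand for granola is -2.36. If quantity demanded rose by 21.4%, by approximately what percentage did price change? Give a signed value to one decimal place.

%ΔQ ≈ E × %ΔP ⇒ %ΔP = %ΔQ / E = (21.4%)/(-2.36) ≈ -9.1%.

-9.1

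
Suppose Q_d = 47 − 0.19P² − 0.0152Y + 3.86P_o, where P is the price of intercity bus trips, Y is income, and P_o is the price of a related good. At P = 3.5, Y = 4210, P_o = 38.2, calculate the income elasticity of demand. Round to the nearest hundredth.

-0.50

First evaluate Q_d: 47 − 0.19(3.5)² − 0.0152(4210) + 3.86(38.2) = 47 − 2.3275 − 63.992 + 147.452 = 128.1325.
∂Q_d/∂Y = −0.0152, so E_I = -0.0152·(4210/128.1325) ≈ -0.50.
E_I < 0: inferior good.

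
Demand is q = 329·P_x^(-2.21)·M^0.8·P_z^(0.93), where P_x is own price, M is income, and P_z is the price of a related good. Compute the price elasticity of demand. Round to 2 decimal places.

For a Cobb–Douglas (constant-elasticity) form q = A·P_x^α·…, the elasticity with respect to P_x equals the exponent α at every point.
Here the exponent on P_x is -2.21, so the price elasticity of demand is -2.21.

-2.21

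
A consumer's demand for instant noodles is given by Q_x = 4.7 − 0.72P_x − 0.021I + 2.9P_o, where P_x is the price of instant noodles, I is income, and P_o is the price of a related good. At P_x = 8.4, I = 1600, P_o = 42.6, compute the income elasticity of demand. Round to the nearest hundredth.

Evaluating quantity at (P_x, I, P_o) gives Q_x = 4.7 − 0.72(8.4) − 0.021(1600) + 2.9(42.6) = 4.7 − 6.048 − 33.6 + 123.54 = 88.592.
∂Q_x/∂I = −0.021, so E_I = -0.021·(1600/88.592) ≈ -0.38.
E_I < 0: inferior good.

-0.38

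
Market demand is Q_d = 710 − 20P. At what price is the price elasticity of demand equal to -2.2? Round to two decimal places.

24.41

Set −bP/(a − bP) = −2.2 ⇒ bP = 2.2(a − bP) ⇒ bP(1+2.2) = 2.2·a.
P = 2.2·710/(20·3.2) ≈ 24.41.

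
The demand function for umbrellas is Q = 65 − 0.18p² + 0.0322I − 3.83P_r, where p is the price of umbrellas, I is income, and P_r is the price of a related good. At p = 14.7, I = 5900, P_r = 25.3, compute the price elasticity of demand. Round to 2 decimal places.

First evaluate Q: 65 − 0.18(14.7)² + 0.0322(5900) − 3.83(25.3) = 65 − 38.8962 + 189.98 − 96.899 = 119.1848.
∂Q/∂p = −2·0.18·p = -5.292, so E_p = -5.292·(14.7/119.1848) ≈ -0.65.
|E_p| < 1: demand is inelastic.

-0.65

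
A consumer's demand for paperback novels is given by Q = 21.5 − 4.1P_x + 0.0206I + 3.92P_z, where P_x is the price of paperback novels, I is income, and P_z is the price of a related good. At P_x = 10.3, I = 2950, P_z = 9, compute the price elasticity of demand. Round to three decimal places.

-0.561

Substituting, Q = 21.5 − 4.1(10.3) + 0.0206(2950) + 3.92(9) = 21.5 − 42.23 + 60.77 + 35.28 = 75.32.
∂Q/∂P_x = −4.1, so E_p = (−4.1)·(10.3/75.32) ≈ -0.561.
|E_p| < 1: demand is inelastic.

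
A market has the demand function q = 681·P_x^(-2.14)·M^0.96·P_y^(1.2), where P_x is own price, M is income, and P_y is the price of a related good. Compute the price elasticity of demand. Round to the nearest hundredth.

-2.14

For a Cobb–Douglas (constant-elasticity) form q = A·P_x^α·…, the elasticity with respect to P_x equals the exponent α at every point.
Here the exponent on P_x is -2.14, so the price elasticity of demand is -2.14.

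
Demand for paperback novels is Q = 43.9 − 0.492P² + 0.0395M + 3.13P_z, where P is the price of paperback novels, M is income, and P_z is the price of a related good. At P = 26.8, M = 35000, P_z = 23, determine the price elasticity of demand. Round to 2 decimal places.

Substituting, Q = 43.9 − 0.492(26.8)² + 0.0395(35000) + 3.13(23) = 43.9 − 353.3741 + 1382.5 + 71.99 = 1145.0159.
∂Q/∂P = −2·0.492·P = -26.3712, so E_p = -26.3712·(26.8/1145.0159) ≈ -0.62.
|E_p| < 1: demand is inelastic.

-0.62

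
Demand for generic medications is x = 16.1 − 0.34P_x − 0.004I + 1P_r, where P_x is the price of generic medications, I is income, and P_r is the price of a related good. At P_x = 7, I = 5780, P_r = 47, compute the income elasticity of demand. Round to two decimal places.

At the given point, x = 16.1 − 0.34(7) − 0.004(5780) + 1(47) = 16.1 − 2.38 − 23.12 + 47 = 37.6.
∂x/∂I = −0.004, so E_I = -0.004·(5780/37.6) ≈ -0.61.
E_I < 0: inferior good.

-0.61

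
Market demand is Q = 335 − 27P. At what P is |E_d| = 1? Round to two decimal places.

6.20

For linear demand Q = a − bP, E = −bP/(a − bP). |E| = 1 ⇒ bP = a − bP ⇒ P = a/(2b).
P = 335/(2·27) ≈ 6.20.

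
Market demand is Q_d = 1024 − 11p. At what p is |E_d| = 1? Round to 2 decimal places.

46.55

For linear demand Q_d = a − bp, E = −bp/(a − bp). |E| = 1 ⇒ bp = a − bp ⇒ p = a/(2b).
p = 1024/(2·11) ≈ 46.55.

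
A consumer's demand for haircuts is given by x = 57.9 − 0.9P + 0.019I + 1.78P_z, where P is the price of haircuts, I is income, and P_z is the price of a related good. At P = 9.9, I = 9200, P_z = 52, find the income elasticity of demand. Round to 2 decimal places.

At the given point, x = 57.9 − 0.9(9.9) + 0.019(9200) + 1.78(52) = 57.9 − 8.91 + 174.8 + 92.56 = 316.35.
∂x/∂I = +0.019, so E_I = 0.019·(9200/316.35) ≈ 0.55.
E_I ∈ (0,1): normal good (necessity).

0.55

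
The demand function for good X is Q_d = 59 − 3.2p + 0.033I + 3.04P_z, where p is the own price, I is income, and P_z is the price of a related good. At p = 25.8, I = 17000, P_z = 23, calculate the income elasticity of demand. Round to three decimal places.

Substituting, Q_d = 59 − 3.2(25.8) + 0.033(17000) + 3.04(23) = 59 − 82.56 + 561 + 69.92 = 607.36.
∂Q_d/∂I = +0.033, so E_I = 0.033·(17000/607.36) ≈ 0.924.
E_I ∈ (0,1): normal good (necessity).

0.924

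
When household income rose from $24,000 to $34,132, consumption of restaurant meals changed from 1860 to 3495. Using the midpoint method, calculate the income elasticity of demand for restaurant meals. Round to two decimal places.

%ΔQ = (3495 − 1860)/[(1860+3495)/2] = 1635/2677.5 ≈ 0.6106.
%ΔM = (34,132 − 24,000)/[(24,000+34,132)/2] = 10132/29066 ≈ 0.3486.
E_I = %ΔQ/%ΔM ≈ 1.75.
E_I > 1: normal good (luxury).

1.75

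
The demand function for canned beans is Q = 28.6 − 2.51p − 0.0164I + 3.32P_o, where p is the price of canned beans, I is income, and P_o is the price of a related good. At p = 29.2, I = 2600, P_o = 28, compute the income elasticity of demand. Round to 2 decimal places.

-7.58

First evaluate Q: 28.6 − 2.51(29.2) − 0.0164(2600) + 3.32(28) = 28.6 − 73.292 − 42.64 + 92.96 = 5.628.
∂Q/∂I = −0.0164, so E_I = -0.0164·(2600/5.628) ≈ -7.58.
E_I < 0: inferior good.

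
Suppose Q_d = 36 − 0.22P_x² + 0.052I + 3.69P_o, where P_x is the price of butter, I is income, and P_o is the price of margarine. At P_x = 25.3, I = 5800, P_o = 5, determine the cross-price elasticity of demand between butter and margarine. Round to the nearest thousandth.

0.086

Q_d = 36 − 0.22(25.3)² + 0.052(5800) + 3.69(5) = 36 − 140.8198 + 301.6 + 18.45 = 215.2302.
∂Q_d/∂P_o = +3.69, so E_xy = 3.69·(5/215.2302) ≈ 0.086.
E_xy > 0: the goods are substitutes.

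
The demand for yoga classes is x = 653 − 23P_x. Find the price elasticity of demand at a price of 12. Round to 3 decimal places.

At P_x = 12, x = 377.
dx/dP_x = −23.
Point elasticity E = (dx/dP_x)·(P_x/x) = -23 × 12/377 ≈ -0.732.
|E| < 1, so demand is inelastic at this price.

-0.732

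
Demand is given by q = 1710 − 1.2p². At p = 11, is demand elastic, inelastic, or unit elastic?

At p = 11, q = 1564.8.
dq/dp = −2·1.2·p = −26.4.
Point elasticity E = (dq/dp)·(p/q) = -26.4 × 11/1564.8 ≈ -0.186.
|E| ≈ 0.186 < 1, so demand is inelastic.

inelastic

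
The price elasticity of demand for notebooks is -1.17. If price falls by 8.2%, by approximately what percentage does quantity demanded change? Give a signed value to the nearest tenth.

9.6

%ΔQ ≈ E × %ΔP = (-1.17) × (-8.2%) ≈ 9.6%.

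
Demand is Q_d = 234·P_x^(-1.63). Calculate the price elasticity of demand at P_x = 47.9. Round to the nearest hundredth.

For a Cobb–Douglas (constant-elasticity) form Q_d = A·P_x^α·…, the elasticity with respect to P_x equals the exponent α at every point.
Here the exponent on P_x is -1.63, so the price elasticity of demand is -1.63.

-1.63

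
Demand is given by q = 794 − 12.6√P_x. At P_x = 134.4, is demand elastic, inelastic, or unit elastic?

inelastic

At P_x = 134.4, q = 647.9269.
dq/dP_x = −12.6/(2√P_x) = −12.6/(2·11.5931).
Point elasticity E = (dq/dP_x)·(P_x/q) = -0.5434 × 134.4/647.9269 ≈ -0.113.
|E| ≈ 0.113 < 1, so demand is inelastic.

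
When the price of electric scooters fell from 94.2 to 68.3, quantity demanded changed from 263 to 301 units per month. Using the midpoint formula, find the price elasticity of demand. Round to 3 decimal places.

-0.423

%Δq = (301 − 263)/[(263 + 301)/2] = 38/282 ≈ 0.1348.
%ΔP = (68.3 − 94.2)/[(94.2 + 68.3)/2] = -25.9/81.25 ≈ -0.3188.
Arc elasticity E = %Δq/%ΔP ≈ 0.1348/-0.3188 ≈ -0.423.
|E| < 1: demand is inelastic over this range.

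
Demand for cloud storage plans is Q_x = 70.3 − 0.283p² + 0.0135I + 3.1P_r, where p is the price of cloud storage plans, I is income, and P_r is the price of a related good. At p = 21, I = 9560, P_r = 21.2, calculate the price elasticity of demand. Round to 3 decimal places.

-1.779

Q_x = 70.3 − 0.283(21)² + 0.0135(9560) + 3.1(21.2) = 70.3 − 124.803 + 129.06 + 65.72 = 140.277.
∂Q_x/∂p = −2·0.283·p = -11.886, so E_p = -11.886·(21/140.277) ≈ -1.779.
|E_p| > 1: demand is elastic.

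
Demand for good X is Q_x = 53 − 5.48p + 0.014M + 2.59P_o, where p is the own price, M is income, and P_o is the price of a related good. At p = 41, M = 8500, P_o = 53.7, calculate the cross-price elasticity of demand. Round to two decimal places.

1.61

Substituting, Q_x = 53 − 5.48(41) + 0.014(8500) + 2.59(53.7) = 53 − 224.68 + 119 + 139.083 = 86.403.
∂Q_x/∂P_o = +2.59, so E_xy = 2.59·(53.7/86.403) ≈ 1.61.
E_xy > 0: the goods are substitutes.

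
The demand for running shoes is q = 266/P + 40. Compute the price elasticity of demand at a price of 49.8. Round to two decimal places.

At P = 49.8, q = 45.3414.
dq/dP = −266/P² = −0.1073.
Point elasticity E = (dq/dP)·(P/q) = -0.1073 × 49.8/45.3414 ≈ -0.12.
|E| < 1, so demand is inelastic at this price.

-0.12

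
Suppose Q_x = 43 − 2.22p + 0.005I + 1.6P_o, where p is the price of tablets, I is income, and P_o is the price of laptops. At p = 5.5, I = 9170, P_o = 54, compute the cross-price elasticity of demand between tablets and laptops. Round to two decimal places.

0.53

First evaluate Q_x: 43 − 2.22(5.5) + 0.005(9170) + 1.6(54) = 43 − 12.21 + 45.85 + 86.4 = 163.04.
∂Q_x/∂P_o = +1.6, so E_xy = 1.6·(54/163.04) ≈ 0.53.
E_xy > 0: the goods are substitutes.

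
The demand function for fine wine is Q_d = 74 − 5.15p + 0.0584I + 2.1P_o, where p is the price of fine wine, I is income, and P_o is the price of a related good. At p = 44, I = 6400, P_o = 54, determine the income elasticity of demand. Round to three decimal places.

1.117

Substituting, Q_d = 74 − 5.15(44) + 0.0584(6400) + 2.1(54) = 74 − 226.6 + 373.76 + 113.4 = 334.56.
∂Q_d/∂I = +0.0584, so E_I = 0.0584·(6400/334.56) ≈ 1.117.
E_I > 1: normal good (luxury).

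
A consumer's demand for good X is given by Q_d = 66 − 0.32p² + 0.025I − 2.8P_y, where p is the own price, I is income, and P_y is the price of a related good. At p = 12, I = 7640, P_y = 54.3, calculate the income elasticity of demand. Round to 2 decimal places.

First evaluate Q_d: 66 − 0.32(12)² + 0.025(7640) − 2.8(54.3) = 66 − 46.08 + 191 − 152.04 = 58.88.
∂Q_d/∂I = +0.025, so E_I = 0.025·(7640/58.88) ≈ 3.24.
E_I > 1: normal good (luxury).

3.24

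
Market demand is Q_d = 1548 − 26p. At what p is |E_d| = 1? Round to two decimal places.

For linear demand Q_d = a − bp, E = −bp/(a − bp). |E| = 1 ⇒ bp = a − bp ⇒ p = a/(2b).
p = 1548/(2·26) ≈ 29.77.

29.77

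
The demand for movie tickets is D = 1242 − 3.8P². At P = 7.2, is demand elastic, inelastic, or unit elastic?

inelastic

At P = 7.2, D = 1045.008.
dD/dP = −2·3.8·P = −54.72.
Point elasticity E = (dD/dP)·(P/D) = -54.72 × 7.2/1045.008 ≈ -0.377.
|E| ≈ 0.377 < 1, so demand is inelastic.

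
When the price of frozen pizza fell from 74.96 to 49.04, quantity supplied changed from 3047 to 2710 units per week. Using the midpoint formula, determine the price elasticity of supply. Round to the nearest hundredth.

0.28

%Δq = (2710 − 3047)/[(3047 + 2710)/2] = -337/2878.5 ≈ -0.1171.
%ΔP = (49.04 − 74.96)/[(74.96 + 49.04)/2] = -25.92/62 ≈ -0.4181.
Arc elasticity E = %Δq/%ΔP ≈ -0.1171/-0.4181 ≈ 0.28.
|E| < 1: supply is inelastic over this range.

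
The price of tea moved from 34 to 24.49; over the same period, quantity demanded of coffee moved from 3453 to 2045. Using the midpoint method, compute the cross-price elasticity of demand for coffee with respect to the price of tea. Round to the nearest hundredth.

%ΔQ_x = (2045 − 3453)/[(3453+2045)/2] = -1408/2749 ≈ -0.5122.
%ΔP_y = (24.49 − 34)/[(34+24.49)/2] ≈ -0.3252.
E_xy = -0.5122/-0.3252 ≈ 1.58.
E_xy > 0, so coffee and tea are substitutes.

1.58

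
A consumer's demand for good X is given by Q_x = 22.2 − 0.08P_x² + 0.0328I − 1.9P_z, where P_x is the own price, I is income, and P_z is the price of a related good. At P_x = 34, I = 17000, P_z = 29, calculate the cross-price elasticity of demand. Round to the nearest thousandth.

First evaluate Q_x: 22.2 − 0.08(34)² + 0.0328(17000) − 1.9(29) = 22.2 − 92.48 + 557.6 − 55.1 = 432.22.
∂Q_x/∂P_z = −1.9, so E_xy = -1.9·(29/432.22) ≈ -0.127.
E_xy < 0: the goods are complements.

-0.127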